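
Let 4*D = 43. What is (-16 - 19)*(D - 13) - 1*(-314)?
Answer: 1571/4 ≈ 392.75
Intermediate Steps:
D = 43/4 (D = (1/4)*43 = 43/4 ≈ 10.750)
(-16 - 19)*(D - 13) - 1*(-314) = (-16 - 19)*(43/4 - 13) - 1*(-314) = -35*(-9/4) + 314 = 315/4 + 314 = 1571/4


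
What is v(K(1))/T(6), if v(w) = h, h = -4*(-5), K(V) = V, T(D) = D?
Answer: 10/3 ≈ 3.3333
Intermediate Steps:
h = 20
v(w) = 20
v(K(1))/T(6) = 20/6 = 20*(1/6) = 10/3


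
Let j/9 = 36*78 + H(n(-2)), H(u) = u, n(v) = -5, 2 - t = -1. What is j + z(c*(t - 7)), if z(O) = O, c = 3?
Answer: 25215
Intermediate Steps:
t = 3 (t = 2 - 1*(-1) = 2 + 1 = 3)
j = 25227 (j = 9*(36*78 - 5) = 9*(2808 - 5) = 9*2803 = 25227)
j + z(c*(t - 7)) = 25227 + 3*(3 - 7) = 25227 + 3*(-4) = 25227 - 12 = 25215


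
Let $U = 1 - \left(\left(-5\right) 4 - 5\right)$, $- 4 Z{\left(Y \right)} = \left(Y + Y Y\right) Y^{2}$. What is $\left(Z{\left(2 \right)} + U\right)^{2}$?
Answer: $400$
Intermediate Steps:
$Z{\left(Y \right)} = - \frac{Y^{2} \left(Y + Y^{2}\right)}{4}$ ($Z{\left(Y \right)} = - \frac{\left(Y + Y Y\right) Y^{2}}{4} = - \frac{\left(Y + Y^{2}\right) Y^{2}}{4} = - \frac{Y^{2} \left(Y + Y^{2}\right)}{4}$)
$U = 26$ ($U = 1 - \left(-20 - 5\right) = 1 - -25 = 1 + 25 = 26$)
$\left(Z{\left(2 \right)} + U\right)^{2} = \left(\frac{2^{3} \left(-1 - 2\right)}{4} + 26\right)^{2} = \left(\frac{1}{4} \cdot 8 \left(-1 - 2\right) + 26\right)^{2} = \left(\frac{1}{4} \cdot 8 \left(-3\right) + 26\right)^{2} = \left(-6 + 26\right)^{2} = 20^{2} = 400$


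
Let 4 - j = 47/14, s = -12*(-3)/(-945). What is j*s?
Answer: -6/245 ≈ -0.024490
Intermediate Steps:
s = -4/105 (s = 36*(-1/945) = -4/105 ≈ -0.038095)
j = 9/14 (j = 4 - 47/14 = 9/14 ≈ 0.64286)
j*s = (9/14)*(-4/105) = -6/245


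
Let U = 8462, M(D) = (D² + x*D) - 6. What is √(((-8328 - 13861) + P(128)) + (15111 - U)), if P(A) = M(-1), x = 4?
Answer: I*√15549 ≈ 124.7*I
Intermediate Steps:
M(D) = -6 + D² + 4*D (M(D) = (D² + 4*D) - 6 = -6 + D² + 4*D)
P(A) = -9 (P(A) = -6 + (-1)² + 4*(-1) = -6 + 1 - 4 = -9)
√(((-8328 - 13861) + P(128)) + (15111 - U)) = √(((-8328 - 13861) - 9) + (15111 - 1*8462)) = √((-22189 - 9) + (15111 - 8462)) = √(-22198 + 6649) = √(-15549) = I*√15549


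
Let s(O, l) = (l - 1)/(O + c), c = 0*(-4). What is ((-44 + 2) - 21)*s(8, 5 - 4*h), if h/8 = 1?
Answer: 441/2 ≈ 220.50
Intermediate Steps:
h = 8 (h = 8*1 = 8)
c = 0
s(O, l) = (-1 + l)/O (s(O, l) = (l - 1)/(O + 0) = (-1 + l)/O)
((-44 + 2) - 21)*s(8, 5 - 4*h) = ((-44 + 2) - 21)*((-1 + (5 - 4*8))/8) = (-42 - 21)*((-1 + (5 - 32))/8) = -63*(-1 - 27)/8 = -63*(-28)/8 = -63*(-7/2) = 441/2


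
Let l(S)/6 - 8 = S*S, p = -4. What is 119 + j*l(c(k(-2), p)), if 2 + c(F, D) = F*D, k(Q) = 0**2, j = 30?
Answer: 2279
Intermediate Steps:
k(Q) = 0
c(F, D) = -2 + D*F (c(F, D) = -2 + F*D = -2 + D*F)
l(S) = 48 + 6*S**2 (l(S) = 48 + 6*(S*S) = 48 + 6*S**2)
119 + j*l(c(k(-2), p)) = 119 + 30*(48 + 6*(-2 - 4*0)**2) = 119 + 30*(48 + 6*(-2 + 0)**2) = 119 + 30*(48 + 6*(-2)**2) = 119 + 30*(48 + 6*4) = 119 + 30*(48 + 24) = 119 + 30*72 = 119 + 2160 = 2279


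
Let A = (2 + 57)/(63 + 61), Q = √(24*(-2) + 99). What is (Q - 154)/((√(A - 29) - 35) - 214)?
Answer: (154 - √51)/(249 - 3*I*√12183/62) ≈ 0.58952 + 0.012645*I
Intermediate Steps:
Q = √51 (Q = √(-48 + 99) = √51 ≈ 7.1414)
A = 59/124 ≈ 0.47581
(Q - 154)/((√(A - 29) - 35) - 214) = (√51 - 154)/((√(59/124 - 29) - 35) - 214) = (-154 + √51)/((√(-3537/124) - 35) - 214) = (-154 + √51)/((3*I*√12183/62 - 35) - 214) = (-154 + √51)/((-35 + 3*I*√12183/62) - 214) = (-154 + √51)/(-249 + 3*I*√12183/62)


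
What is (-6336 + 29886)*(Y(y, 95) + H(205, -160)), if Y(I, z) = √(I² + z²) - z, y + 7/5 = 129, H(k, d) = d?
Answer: -6005250 + 4710*√632669 ≈ -2.2589e+6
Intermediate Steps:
y = 638/5 (y = -7/5 + 129 = 638/5 ≈ 127.60)
(-6336 + 29886)*(Y(y, 95) + H(205, -160)) = (-6336 + 29886)*((√((638/5)² + 95²) - 1*95) - 160) = 23550*((√(407044/25 + 9025) - 95) - 160) = 23550*((√(632669/25) - 95) - 160) = 23550*((√632669/5 - 95) - 160) = 23550*((-95 + √632669/5) - 160) = 23550*(-255 + √632669/5) = -6005250 + 4710*√632669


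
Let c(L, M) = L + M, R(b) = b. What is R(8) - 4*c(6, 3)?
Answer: -28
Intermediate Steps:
R(8) - 4*c(6, 3) = 8 - 4*(6 + 3) = 8 - 4*9 = 8 - 36 = -28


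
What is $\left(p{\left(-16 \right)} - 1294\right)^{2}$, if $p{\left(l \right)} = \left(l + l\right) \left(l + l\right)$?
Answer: $72900$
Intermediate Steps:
$p{\left(l \right)} = 4 l^{2}$ ($p{\left(l \right)} = 2 l 2 l = 4 l^{2}$)
$\left(p{\left(-16 \right)} - 1294\right)^{2} = \left(4 \left(-16\right)^{2} - 1294\right)^{2} = \left(4 \cdot 256 - 1294\right)^{2} = \left(1024 - 1294\right)^{2} = \left(-270\right)^{2} = 72900$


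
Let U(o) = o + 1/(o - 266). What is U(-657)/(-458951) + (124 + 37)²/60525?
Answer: 11017143854233/25639102560825 ≈ 0.42970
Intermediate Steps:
U(o) = o + 1/(-266 + o)
U(-657)/(-458951) + (124 + 37)²/60525 = ((1 + (-657)² - 266*(-657))/(-266 - 657))/(-458951) + (124 + 37)²/60525 = ((1 + 431649 + 174762)/(-923))*(-1/458951) + 161²*(1/60525) = -1/923*606412*(-1/458951) + 25921*(1/60525) = -606412/923*(-1/458951) + 25921/60525 = 606412/423611773 + 25921/60525 = 11017143854233/25639102560825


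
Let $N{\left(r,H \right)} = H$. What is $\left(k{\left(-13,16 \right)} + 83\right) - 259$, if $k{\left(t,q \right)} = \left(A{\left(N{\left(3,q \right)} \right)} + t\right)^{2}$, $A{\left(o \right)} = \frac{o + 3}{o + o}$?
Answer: $- \frac{22615}{1024} \approx -22.085$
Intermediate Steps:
$A{\left(o \right)} = \frac{3 + o}{2 o}$
$k{\left(t,q \right)} = \left(t + \frac{3 + q}{2 q}\right)^{2}$ ($k{\left(t,q \right)} = \left(\frac{3 + q}{2 q} + t\right)^{2} = \left(t + \frac{3 + q}{2 q}\right)^{2}$)
$\left(k{\left(-13,16 \right)} + 83\right) - 259 = \left(\frac{\left(3 + 16 + 2 \cdot 16 \left(-13\right)\right)^{2}}{4 \cdot 256} + 83\right) - 259 = \left(\frac{1}{4} \cdot \frac{1}{256} \left(3 + 16 - 416\right)^{2} + 83\right) - 259 = \left(\frac{1}{4} \cdot \frac{1}{256} \left(-397\right)^{2} + 83\right) - 259 = \left(\frac{1}{4} \cdot \frac{1}{256} \cdot 157609 + 83\right) - 259 = \left(\frac{157609}{1024} + 83\right) - 259 = \frac{242601}{1024} - 259 = - \frac{22615}{1024}$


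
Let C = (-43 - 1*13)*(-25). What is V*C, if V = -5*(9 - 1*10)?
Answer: 7000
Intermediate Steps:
C = 1400 (C = (-43 - 13)*(-25) = -56*(-25) = 1400)
V = 5 (V = -5*(9 - 10) = -5*(-1) = 5)
V*C = 5*1400 = 7000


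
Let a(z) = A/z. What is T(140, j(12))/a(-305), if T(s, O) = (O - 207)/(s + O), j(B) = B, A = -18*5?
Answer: -3965/912 ≈ -4.3476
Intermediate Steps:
A = -90
T(s, O) = (-207 + O)/(O + s)
a(z) = -90/z
T(140, j(12))/a(-305) = ((-207 + 12)/(12 + 140))/((-90/(-305))) = (-195/152)/((-90*(-1/305))) = ((1/152)*(-195))/(18/61) = -195/152*61/18 = -3965/912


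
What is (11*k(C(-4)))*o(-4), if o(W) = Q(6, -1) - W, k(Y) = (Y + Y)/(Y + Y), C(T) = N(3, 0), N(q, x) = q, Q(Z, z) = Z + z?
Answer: 99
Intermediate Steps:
C(T) = 3
k(Y) = 1 (k(Y) = (2*Y)/((2*Y)) = (2*Y)*(1/(2*Y)) = 1)
o(W) = 5 - W (o(W) = (6 - 1) - W = 5 - W)
(11*k(C(-4)))*o(-4) = (11*1)*(5 - 1*(-4)) = 11*(5 + 4) = 11*9 = 99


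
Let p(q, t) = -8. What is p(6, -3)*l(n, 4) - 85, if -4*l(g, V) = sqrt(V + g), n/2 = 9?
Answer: -85 + 2*sqrt(22) ≈ -75.619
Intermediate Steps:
n = 18 (n = 2*9 = 18)
l(g, V) = -sqrt(V + g)/4
p(6, -3)*l(n, 4) - 85 = -(-2)*sqrt(4 + 18) - 85 = -(-2)*sqrt(22) - 85 = 2*sqrt(22) - 85 = -85 + 2*sqrt(22)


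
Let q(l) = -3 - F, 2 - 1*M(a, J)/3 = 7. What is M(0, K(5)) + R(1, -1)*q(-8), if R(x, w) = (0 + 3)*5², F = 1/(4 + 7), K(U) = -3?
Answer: -2715/11 ≈ -246.82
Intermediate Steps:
M(a, J) = -15 (M(a, J) = 6 - 3*7 = 6 - 21 = -15)
F = 1/11 ≈ 0.090909
R(x, w) = 75 (R(x, w) = 3*25 = 75)
q(l) = -34/11 (q(l) = -3 - 1*1/11 = -3 - 1/11 = -34/11)
M(0, K(5)) + R(1, -1)*q(-8) = -15 + 75*(-34/11) = -15 - 2550/11 = -2715/11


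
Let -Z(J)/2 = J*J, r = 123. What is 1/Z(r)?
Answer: -1/30258 ≈ -3.3049e-5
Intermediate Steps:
Z(J) = -2*J² (Z(J) = -2*J*J = -2*J²)
1/Z(r) = 1/(-2*123²) = 1/(-2*15129) = 1/(-30258) = -1/30258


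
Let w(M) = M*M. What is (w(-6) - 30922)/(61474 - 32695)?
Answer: -30886/28779 ≈ -1.0732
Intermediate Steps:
w(M) = M²
(w(-6) - 30922)/(61474 - 32695) = ((-6)² - 30922)/(61474 - 32695) = (36 - 30922)/28779 = -30886*1/28779 = -30886/28779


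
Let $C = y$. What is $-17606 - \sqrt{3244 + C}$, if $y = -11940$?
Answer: $-17606 - 2 i \sqrt{2174} \approx -17606.0 - 93.252 i$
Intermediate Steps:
$C = -11940$
$-17606 - \sqrt{3244 + C} = -17606 - \sqrt{3244 - 11940} = -17606 - \sqrt{-8696} = -17606 - 2 i \sqrt{2174}$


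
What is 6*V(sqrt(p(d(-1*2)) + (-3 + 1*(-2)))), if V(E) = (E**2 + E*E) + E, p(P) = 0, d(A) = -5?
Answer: -60 + 6*I*sqrt(5) ≈ -60.0 + 13.416*I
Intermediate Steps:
V(E) = E + 2*E**2 (V(E) = (E**2 + E**2) + E = 2*E**2 + E = E + 2*E**2)
6*V(sqrt(p(d(-1*2)) + (-3 + 1*(-2)))) = 6*(sqrt(0 + (-3 + 1*(-2)))*(1 + 2*sqrt(0 + (-3 + 1*(-2))))) = 6*(sqrt(0 + (-3 - 2))*(1 + 2*sqrt(0 + (-3 - 2)))) = 6*(sqrt(0 - 5)*(1 + 2*sqrt(0 - 5))) = 6*(sqrt(-5)*(1 + 2*sqrt(-5))) = 6*((I*sqrt(5))*(1 + 2*(I*sqrt(5)))) = 6*((I*sqrt(5))*(1 + 2*I*sqrt(5))) = 6*(I*sqrt(5)*(1 + 2*I*sqrt(5))) = 6*I*sqrt(5)*(1 + 2*I*sqrt(5))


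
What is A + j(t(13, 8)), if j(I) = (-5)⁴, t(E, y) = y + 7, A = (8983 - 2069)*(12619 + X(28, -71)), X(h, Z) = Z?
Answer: 86757497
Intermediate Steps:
A = 86756872 (A = (8983 - 2069)*(12619 - 71) = 6914*12548 = 86756872)
t(E, y) = 7 + y
j(I) = 625
A + j(t(13, 8)) = 86756872 + 625 = 86757497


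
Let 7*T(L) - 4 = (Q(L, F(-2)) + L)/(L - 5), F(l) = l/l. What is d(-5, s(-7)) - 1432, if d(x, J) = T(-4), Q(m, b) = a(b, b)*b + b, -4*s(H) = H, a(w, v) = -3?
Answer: -4294/3 ≈ -1431.3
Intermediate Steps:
F(l) = 1
s(H) = -H/4
Q(m, b) = -2*b (Q(m, b) = -3*b + b = -2*b)
T(L) = 4/7 + (-2 + L)/(7*(-5 + L)) (T(L) = 4/7 + ((-2*1 + L)/(L - 5))/7 = 4/7 + ((-2 + L)/(-5 + L))/7 = 4/7 + (-2 + L)/(7*(-5 + L)))
d(x, J) = ⅔ (d(x, J) = (-22 + 5*(-4))/(7*(-5 - 4)) = (⅐)*(-22 - 20)/(-9) = (⅐)*(-⅑)*(-42) = ⅔)
d(-5, s(-7)) - 1432 = ⅔ - 1432 = -4294/3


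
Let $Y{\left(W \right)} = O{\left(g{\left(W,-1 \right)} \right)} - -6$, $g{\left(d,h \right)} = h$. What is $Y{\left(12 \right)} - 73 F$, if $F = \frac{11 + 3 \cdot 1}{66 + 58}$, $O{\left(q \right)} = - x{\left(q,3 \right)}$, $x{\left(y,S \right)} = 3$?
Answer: $- \frac{325}{62} \approx -5.2419$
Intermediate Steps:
$O{\left(q \right)} = -3$ ($O{\left(q \right)} = \left(-1\right) 3 = -3$)
$Y{\left(W \right)} = 3$ ($Y{\left(W \right)} = -3 - -6 = -3 + 6 = 3$)
$F = \frac{7}{62}$ ($F = \frac{11 + 3}{124} = 14 \cdot \frac{1}{124} = \frac{7}{62} \approx 0.1129$)
$Y{\left(12 \right)} - 73 F = 3 - \frac{511}{62} = - \frac{325}{62}$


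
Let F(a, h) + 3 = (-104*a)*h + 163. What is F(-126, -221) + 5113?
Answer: -2890711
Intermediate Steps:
F(a, h) = 160 - 104*a*h (F(a, h) = -3 + ((-104*a)*h + 163) = -3 + (-104*a*h + 163) = -3 + (163 - 104*a*h) = 160 - 104*a*h)
F(-126, -221) + 5113 = (160 - 104*(-126)*(-221)) + 5113 = (160 - 2895984) + 5113 = -2895824 + 5113 = -2890711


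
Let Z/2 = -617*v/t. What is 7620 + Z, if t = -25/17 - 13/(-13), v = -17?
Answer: -147833/4 ≈ -36958.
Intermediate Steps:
t = -8/17 (t = -25*1/17 - 13*(-1/13) = -25/17 + 1 = -8/17 ≈ -0.47059)
Z = -178313/4 (Z = 2*(-(-10489)/(-8/17)) = 2*(-(-10489)*(-17)/8) = 2*(-617*289/8) = 2*(-178313/8) = -178313/4 ≈ -44578.)
7620 + Z = 7620 - 178313/4 = -147833/4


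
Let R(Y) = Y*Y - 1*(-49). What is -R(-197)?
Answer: -38858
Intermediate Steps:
R(Y) = 49 + Y² (R(Y) = Y² + 49 = 49 + Y²)
-R(-197) = -(49 + (-197)²) = -(49 + 38809) = -1*38858 = -38858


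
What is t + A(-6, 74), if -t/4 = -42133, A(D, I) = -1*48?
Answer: 168484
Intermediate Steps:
A(D, I) = -48
t = 168532 (t = -4*(-42133) = 168532)
t + A(-6, 74) = 168532 - 48 = 168484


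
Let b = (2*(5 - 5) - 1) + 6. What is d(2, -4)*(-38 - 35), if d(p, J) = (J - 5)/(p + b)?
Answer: 657/7 ≈ 93.857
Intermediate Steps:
b = 5 (b = (2*0 - 1) + 6 = (0 - 1) + 6 = -1 + 6 = 5)
d(p, J) = (-5 + J)/(5 + p) (d(p, J) = (J - 5)/(p + 5) = (-5 + J)/(5 + p))
d(2, -4)*(-38 - 35) = ((-5 - 4)/(5 + 2))*(-38 - 35) = (-9/7)*(-73) = ((⅐)*(-9))*(-73) = -9/7*(-73) = 657/7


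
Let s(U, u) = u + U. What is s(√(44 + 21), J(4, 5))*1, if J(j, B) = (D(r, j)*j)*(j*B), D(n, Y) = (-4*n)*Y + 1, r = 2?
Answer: -2480 + √65 ≈ -2471.9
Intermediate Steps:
D(n, Y) = 1 - 4*Y*n (D(n, Y) = -4*Y*n + 1 = 1 - 4*Y*n)
J(j, B) = B*j²*(1 - 8*j) (J(j, B) = ((1 - 4*j*2)*j)*(j*B) = ((1 - 8*j)*j)*(B*j) = (j*(1 - 8*j))*(B*j) = B*j²*(1 - 8*j))
s(U, u) = U + u
s(√(44 + 21), J(4, 5))*1 = (√(44 + 21) + 5*4²*(1 - 8*4))*1 = (√65 + 5*16*(1 - 32))*1 = (√65 + 5*16*(-31))*1 = (√65 - 2480)*1 = (-2480 + √65)*1 = -2480 + √65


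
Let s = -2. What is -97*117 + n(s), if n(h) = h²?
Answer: -11345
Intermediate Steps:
-97*117 + n(s) = -97*117 + (-2)² = -11349 + 4 = -11345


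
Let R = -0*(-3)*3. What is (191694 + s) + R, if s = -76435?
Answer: 115259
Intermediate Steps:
R = 0 (R = -3*0*3 = 0*3 = 0)
(191694 + s) + R = (191694 - 76435) + 0 = 115259 + 0 = 115259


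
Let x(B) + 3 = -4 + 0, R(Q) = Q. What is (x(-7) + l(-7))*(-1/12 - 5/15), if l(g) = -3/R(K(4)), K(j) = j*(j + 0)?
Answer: 575/192 ≈ 2.9948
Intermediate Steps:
K(j) = j² (K(j) = j*j = j²)
x(B) = -7 (x(B) = -3 + (-4 + 0) = -3 - 4 = -7)
l(g) = -3/16 (l(g) = -3/(4²) = -3/16)
(x(-7) + l(-7))*(-1/12 - 5/15) = (-7 - 3/16)*(-1/12 - 5/15) = -115*(-1*1/12 - 5*1/15)/16 = -115*(-1/12 - ⅓)/16 = -115/16*(-5/12) = 575/192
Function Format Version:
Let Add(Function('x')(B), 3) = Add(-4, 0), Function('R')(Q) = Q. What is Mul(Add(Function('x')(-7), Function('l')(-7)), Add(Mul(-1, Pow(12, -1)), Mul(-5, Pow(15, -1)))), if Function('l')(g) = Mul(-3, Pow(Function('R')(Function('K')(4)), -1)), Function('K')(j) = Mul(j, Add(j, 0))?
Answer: Rational(575, 192) ≈ 2.9948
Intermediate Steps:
Function('K')(j) = Pow(j, 2) (Function('K')(j) = Mul(j, j) = Pow(j, 2))
Function('x')(B) = -7 (Function('x')(B) = Add(-3, Add(-4, 0)) = Add(-3, -4) = -7)
Function('l')(g) = Rational(-3, 16) (Function('l')(g) = Mul(-3, Pow(Pow(4, 2), -1)) = Mul(-3, Pow(16, -1)) = Mul(-3, Rational(1, 16)) = Rational(-3, 16))
Mul(Add(Function('x')(-7), Function('l')(-7)), Add(Mul(-1, Pow(12, -1)), Mul(-5, Pow(15, -1)))) = Mul(Add(-7, Rational(-3, 16)), Add(Mul(-1, Pow(12, -1)), Mul(-5, Pow(15, -1)))) = Mul(Rational(-115, 16), Add(Mul(-1, Rational(1, 12)), Mul(-5, Rational(1, 15)))) = Mul(Rational(-115, 16), Add(Rational(-1, 12), Rational(-1, 3))) = Mul(Rational(-115, 16), Rational(-5, 12)) = Rational(575, 192)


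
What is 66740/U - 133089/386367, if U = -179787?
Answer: -16571268541/23154587943 ≈ -0.71568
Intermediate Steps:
66740/U - 133089/386367 = 66740/(-179787) - 133089/386367 = 66740*(-1/179787) - 133089*1/386367 = -66740/179787 - 44363/128789 = -16571268541/23154587943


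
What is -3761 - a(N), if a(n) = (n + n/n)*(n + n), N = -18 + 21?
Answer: -3785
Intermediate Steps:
N = 3
a(n) = 2*n*(1 + n) (a(n) = (n + 1)*(2*n) = (1 + n)*(2*n) = 2*n*(1 + n))
-3761 - a(N) = -3761 - 2*3*(1 + 3) = -3761 - 2*3*4 = -3761 - 1*24 = -3761 - 24 = -3785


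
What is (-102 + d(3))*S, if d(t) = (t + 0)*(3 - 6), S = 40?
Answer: -4440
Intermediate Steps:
d(t) = -3*t (d(t) = t*(-3) = -3*t)
(-102 + d(3))*S = (-102 - 3*3)*40 = (-102 - 9)*40 = -111*40 = -4440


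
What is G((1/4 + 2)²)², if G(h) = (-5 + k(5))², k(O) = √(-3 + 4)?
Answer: 256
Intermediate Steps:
k(O) = 1 (k(O) = √1 = 1)
G(h) = 16 (G(h) = (-5 + 1)² = (-4)² = 16)
G((1/4 + 2)²)² = 16² = 256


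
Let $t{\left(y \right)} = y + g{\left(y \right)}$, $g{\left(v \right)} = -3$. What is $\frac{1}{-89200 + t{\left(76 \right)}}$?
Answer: $- \frac{1}{89127} \approx -1.122 \cdot 10^{-5}$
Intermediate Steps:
$t{\left(y \right)} = -3 + y$ ($t{\left(y \right)} = y - 3 = -3 + y$)
$\frac{1}{-89200 + t{\left(76 \right)}} = \frac{1}{-89200 + \left(-3 + 76\right)} = \frac{1}{-89200 + 73} = \frac{1}{-89127} = - \frac{1}{89127}$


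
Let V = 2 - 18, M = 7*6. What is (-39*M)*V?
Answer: 26208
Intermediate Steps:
M = 42
V = -16
(-39*M)*V = -39*42*(-16) = -1638*(-16) = 26208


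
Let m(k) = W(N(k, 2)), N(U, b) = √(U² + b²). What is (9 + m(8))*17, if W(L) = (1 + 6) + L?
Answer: 272 + 34*√17 ≈ 412.19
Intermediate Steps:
W(L) = 7 + L
m(k) = 7 + √(4 + k²) (m(k) = 7 + √(k² + 2²) = 7 + √(k² + 4) = 7 + √(4 + k²))
(9 + m(8))*17 = (9 + (7 + √(4 + 8²)))*17 = (9 + (7 + √(4 + 64)))*17 = (9 + (7 + √68))*17 = (9 + (7 + 2*√17))*17 = (16 + 2*√17)*17 = 272 + 34*√17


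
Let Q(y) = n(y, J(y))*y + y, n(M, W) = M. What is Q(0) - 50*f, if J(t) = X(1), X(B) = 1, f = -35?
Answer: 1750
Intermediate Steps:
J(t) = 1
Q(y) = y + y**2 (Q(y) = y*y + y = y**2 + y = y + y**2)
Q(0) - 50*f = 0*(1 + 0) - 50*(-35) = 0*1 + 1750 = 0 + 1750 = 1750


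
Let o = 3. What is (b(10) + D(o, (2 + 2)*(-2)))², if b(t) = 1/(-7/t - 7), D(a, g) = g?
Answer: 391876/5929 ≈ 66.095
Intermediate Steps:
b(t) = 1/(-7 - 7/t)
(b(10) + D(o, (2 + 2)*(-2)))² = (-1*10/(7 + 7*10) + (2 + 2)*(-2))² = (-1*10/(7 + 70) + 4*(-2))² = (-1*10/77 - 8)² = (-1*10*1/77 - 8)² = (-10/77 - 8)² = (-626/77)² = 391876/5929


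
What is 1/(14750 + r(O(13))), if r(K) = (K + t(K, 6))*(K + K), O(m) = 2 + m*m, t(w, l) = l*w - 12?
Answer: 1/420020 ≈ 2.3808e-6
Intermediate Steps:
t(w, l) = -12 + l*w
O(m) = 2 + m**2
r(K) = 2*K*(-12 + 7*K) (r(K) = (K + (-12 + 6*K))*(K + K) = (-12 + 7*K)*(2*K) = 2*K*(-12 + 7*K))
1/(14750 + r(O(13))) = 1/(14750 + 2*(2 + 13**2)*(-12 + 7*(2 + 13**2))) = 1/(14750 + 2*(2 + 169)*(-12 + 7*(2 + 169))) = 1/(14750 + 2*171*(-12 + 7*171)) = 1/(14750 + 2*171*(-12 + 1197)) = 1/(14750 + 2*171*1185) = 1/(14750 + 405270) = 1/420020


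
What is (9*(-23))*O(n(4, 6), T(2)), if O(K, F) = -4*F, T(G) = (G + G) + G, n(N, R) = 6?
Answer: 4968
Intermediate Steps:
T(G) = 3*G (T(G) = 2*G + G = 3*G)
(9*(-23))*O(n(4, 6), T(2)) = (9*(-23))*(-12*2) = -(-828)*6 = -207*(-24) = 4968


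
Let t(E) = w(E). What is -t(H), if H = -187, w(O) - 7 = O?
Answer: 180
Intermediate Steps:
w(O) = 7 + O
t(E) = 7 + E
-t(H) = -(7 - 187) = -1*(-180) = 180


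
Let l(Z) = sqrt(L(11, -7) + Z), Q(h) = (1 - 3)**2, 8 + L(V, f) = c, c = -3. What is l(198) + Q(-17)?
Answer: 4 + sqrt(187) ≈ 17.675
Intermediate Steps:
L(V, f) = -11 (L(V, f) = -8 - 3 = -11)
Q(h) = 4 (Q(h) = (-2)**2 = 4)
l(Z) = sqrt(-11 + Z)
l(198) + Q(-17) = sqrt(-11 + 198) + 4 = sqrt(187) + 4 = 4 + sqrt(187)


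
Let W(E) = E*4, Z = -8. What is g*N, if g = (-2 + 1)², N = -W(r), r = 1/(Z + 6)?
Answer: 2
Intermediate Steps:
r = -½ (r = 1/(-8 + 6) = 1/(-2) = -½ ≈ -0.50000)
W(E) = 4*E
N = 2 (N = -4*(-1)/2 = -1*(-2) = 2)
g = 1 (g = (-1)² = 1)
g*N = 1*2 = 2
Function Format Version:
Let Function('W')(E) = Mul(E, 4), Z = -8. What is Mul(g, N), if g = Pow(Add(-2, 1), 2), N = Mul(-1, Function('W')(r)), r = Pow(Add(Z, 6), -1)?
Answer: 2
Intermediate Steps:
r = Rational(-1, 2) (r = Pow(Add(-8, 6), -1) = Pow(-2, -1) = Rational(-1, 2) ≈ -0.50000)
Function('W')(E) = Mul(4, E)
N = 2 (N = Mul(-1, Mul(4, Rational(-1, 2))) = Mul(-1, -2) = 2)
g = 1 (g = Pow(-1, 2) = 1)
Mul(g, N) = Mul(1, 2) = 2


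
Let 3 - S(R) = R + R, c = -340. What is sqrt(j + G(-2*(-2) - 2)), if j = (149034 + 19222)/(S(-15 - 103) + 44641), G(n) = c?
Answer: 4*I*sqrt(1366545)/255 ≈ 18.337*I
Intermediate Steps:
G(n) = -340
S(R) = 3 - 2*R (S(R) = 3 - (R + R) = 3 - 2*R)
j = 956/255 (j = (149034 + 19222)/((3 - 2*(-15 - 103)) + 44641) = 168256/((3 - 2*(-118)) + 44641) = 168256/((3 + 236) + 44641) = 168256/(239 + 44641) = 168256/44880 = 168256*(1/44880) = 956/255 ≈ 3.7490)
sqrt(j + G(-2*(-2) - 2)) = sqrt(956/255 - 340) = sqrt(-85744/255) = 4*I*sqrt(1366545)/255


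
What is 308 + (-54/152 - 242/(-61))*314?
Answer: 3342909/2318 ≈ 1442.2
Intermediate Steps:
308 + (-54/152 - 242/(-61))*314 = 308 + (-54*1/152 - 242*(-1/61))*314 = 308 + (-27/76 + 242/61)*314 = 308 + (16745/4636)*314 = 308 + 2628965/2318 = 3342909/2318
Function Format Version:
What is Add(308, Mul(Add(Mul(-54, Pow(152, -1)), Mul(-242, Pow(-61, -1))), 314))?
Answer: Rational(3342909, 2318) ≈ 1442.2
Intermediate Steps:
Add(308, Mul(Add(Mul(-54, Pow(152, -1)), Mul(-242, Pow(-61, -1))), 314)) = Add(308, Mul(Add(Mul(-54, Rational(1, 152)), Mul(-242, Rational(-1, 61))), 314)) = Add(308, Mul(Add(Rational(-27, 76), Rational(242, 61)), 314)) = Add(308, Mul(Rational(16745, 4636), 314)) = Add(308, Rational(2628965, 2318)) = Rational(3342909, 2318)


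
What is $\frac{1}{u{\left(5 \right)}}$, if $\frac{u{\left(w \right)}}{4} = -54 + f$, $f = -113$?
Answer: $- \frac{1}{668} \approx -0.001497$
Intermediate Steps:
$u{\left(w \right)} = -668$ ($u{\left(w \right)} = 4 \left(-54 - 113\right) = 4 \left(-167\right) = -668$)
$\frac{1}{u{\left(5 \right)}} = \frac{1}{-668} = - \frac{1}{668}$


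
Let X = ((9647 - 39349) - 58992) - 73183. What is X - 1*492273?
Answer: -654150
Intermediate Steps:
X = -161877 (X = (-29702 - 58992) - 73183 = -88694 - 73183 = -161877)
X - 1*492273 = -161877 - 1*492273 = -161877 - 492273 = -654150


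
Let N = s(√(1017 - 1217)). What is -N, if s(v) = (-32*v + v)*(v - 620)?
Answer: -6200 - 192200*I*√2 ≈ -6200.0 - 2.7181e+5*I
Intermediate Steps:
s(v) = -31*v*(-620 + v) (s(v) = (-31*v)*(-620 + v) = -31*v*(-620 + v))
N = 310*I*√2*(620 - 10*I*√2) (N = 31*√(1017 - 1217)*(620 - √(1017 - 1217)) = 31*√(-200)*(620 - √(-200)) = 31*(10*I*√2)*(620 - 10*I*√2) = 310*I*√2*(620 - 10*I*√2) ≈ 6200.0 + 2.7181e+5*I)
-N = -(6200 + 192200*I*√2) = -6200 - 192200*I*√2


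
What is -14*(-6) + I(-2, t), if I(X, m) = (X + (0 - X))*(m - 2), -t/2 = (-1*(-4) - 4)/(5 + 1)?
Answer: 84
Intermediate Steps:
t = 0 (t = -2*(-1*(-4) - 4)/(5 + 1) = -2*(4 - 4)/6 = -0/6 = -2*0 = 0)
I(X, m) = 0 (I(X, m) = (X - X)*(-2 + m) = 0*(-2 + m) = 0)
-14*(-6) + I(-2, t) = -14*(-6) + 0 = 84 + 0 = 84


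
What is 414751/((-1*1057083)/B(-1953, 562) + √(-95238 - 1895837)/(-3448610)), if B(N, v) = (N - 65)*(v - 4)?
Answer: 6523753579803215050897992588/14766035784977251817509 + 10075572713572707085272*I*√79643/14766035784977251817509 ≈ 4.4181e+5 + 192.57*I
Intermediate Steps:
B(N, v) = (-65 + N)*(-4 + v)
414751/((-1*1057083)/B(-1953, 562) + √(-95238 - 1895837)/(-3448610)) = 414751/((-1*1057083)/(260 - 65*562 - 4*(-1953) - 1953*562) + √(-95238 - 1895837)/(-3448610)) = 414751/(-1057083/(260 - 36530 + 7812 - 1097586) + √(-1991075)*(-1/3448610)) = 414751/(-1057083/(-1126044) + (5*I*√79643)*(-1/3448610)) = 414751/(-1057083*(-1/1126044) - I*√79643/689722) = 414751/(352361/375348 - I*√79643/689722)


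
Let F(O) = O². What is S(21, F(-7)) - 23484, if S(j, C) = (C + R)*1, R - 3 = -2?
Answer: -23434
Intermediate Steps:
R = 1 (R = 3 - 2 = 1)
S(j, C) = 1 + C (S(j, C) = (C + 1)*1 = (1 + C)*1 = 1 + C)
S(21, F(-7)) - 23484 = (1 + (-7)²) - 23484 = (1 + 49) - 23484 = 50 - 23484 = -23434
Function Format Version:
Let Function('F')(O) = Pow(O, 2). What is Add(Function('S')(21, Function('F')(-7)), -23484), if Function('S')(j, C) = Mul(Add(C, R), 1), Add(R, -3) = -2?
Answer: -23434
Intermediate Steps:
R = 1 (R = Add(3, -2) = 1)
Function('S')(j, C) = Add(1, C) (Function('S')(j, C) = Mul(Add(C, 1), 1) = Mul(Add(1, C), 1) = Add(1, C))
Add(Function('S')(21, Function('F')(-7)), -23484) = Add(Add(1, Pow(-7, 2)), -23484) = Add(Add(1, 49), -23484) = Add(50, -23484) = -23434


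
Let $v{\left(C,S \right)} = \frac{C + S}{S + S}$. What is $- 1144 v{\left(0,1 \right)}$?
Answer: $-572$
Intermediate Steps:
$v{\left(C,S \right)} = \frac{C + S}{2 S}$
$- 1144 v{\left(0,1 \right)} = - 1144 \frac{0 + 1}{2 \cdot 1} = - 1144 \cdot \frac{1}{2} \cdot 1 \cdot 1 = \left(-1144\right) \frac{1}{2} = -572$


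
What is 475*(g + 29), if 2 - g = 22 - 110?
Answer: 56525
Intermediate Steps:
g = 90 (g = 2 - (22 - 110) = 2 - 1*(-88) = 2 + 88 = 90)
475*(g + 29) = 475*(90 + 29) = 475*119 = 56525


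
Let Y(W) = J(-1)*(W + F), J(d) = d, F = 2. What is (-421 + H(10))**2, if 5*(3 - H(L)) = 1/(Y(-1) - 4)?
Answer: 109181601/625 ≈ 1.7469e+5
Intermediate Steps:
Y(W) = -2 - W (Y(W) = -(W + 2) = -(2 + W) = -2 - W)
H(L) = 76/25 (H(L) = 3 - 1/(5*((-2 - 1*(-1)) - 4)) = 3 - 1/(5*((-2 + 1) - 4)) = 3 - 1/(5*(-1 - 4)) = 3 - 1/5/(-5) = 3 - 1/5*(-1/5) = 3 + 1/25 = 76/25)
(-421 + H(10))**2 = (-421 + 76/25)**2 = (-10449/25)**2 = 109181601/625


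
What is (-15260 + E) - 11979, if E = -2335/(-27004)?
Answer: -735559621/27004 ≈ -27239.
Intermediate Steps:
E = 2335/27004 (E = -2335*(-1/27004) = 2335/27004 ≈ 0.086469)
(-15260 + E) - 11979 = (-15260 + 2335/27004) - 11979 = -412078705/27004 - 11979 = -735559621/27004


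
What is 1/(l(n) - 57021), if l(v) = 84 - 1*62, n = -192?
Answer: -1/56999 ≈ -1.7544e-5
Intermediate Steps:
l(v) = 22 (l(v) = 84 - 62 = 22)
1/(l(n) - 57021) = 1/(22 - 57021) = 1/(-56999) = -1/56999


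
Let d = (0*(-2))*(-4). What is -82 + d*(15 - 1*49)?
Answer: -82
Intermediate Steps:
d = 0 (d = 0*(-4) = 0)
-82 + d*(15 - 1*49) = -82 + 0*(15 - 1*49) = -82 + 0*(15 - 49) = -82 + 0*(-34) = -82 + 0 = -82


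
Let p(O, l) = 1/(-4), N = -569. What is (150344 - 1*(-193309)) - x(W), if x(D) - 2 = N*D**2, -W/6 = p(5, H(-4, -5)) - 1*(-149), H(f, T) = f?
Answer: 1814336629/4 ≈ 4.5358e+8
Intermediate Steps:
p(O, l) = -1/4
W = -1785/2 (W = -6*(-1/4 - 1*(-149)) = -6*(-1/4 + 149) = -6*595/4 = -1785/2 ≈ -892.50)
x(D) = 2 - 569*D**2
(150344 - 1*(-193309)) - x(W) = (150344 - 1*(-193309)) - (2 - 569*(-1785/2)**2) = (150344 + 193309) - (2 - 569*3186225/4) = 343653 - (2 - 1812962025/4) = 343653 - 1*(-1812962017/4) = 343653 + 1812962017/4 = 1814336629/4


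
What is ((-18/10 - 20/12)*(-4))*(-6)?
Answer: -416/5 ≈ -83.200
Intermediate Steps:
((-18/10 - 20/12)*(-4))*(-6) = ((-18*⅒ - 20*1/12)*(-4))*(-6) = ((-9/5 - 5/3)*(-4))*(-6) = -52/15*(-4)*(-6) = (208/15)*(-6) = -416/5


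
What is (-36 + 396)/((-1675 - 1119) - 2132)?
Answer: -60/821 ≈ -0.073082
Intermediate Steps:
(-36 + 396)/((-1675 - 1119) - 2132) = 360/(-2794 - 2132) = 360/(-4926) = 360*(-1/4926) = -60/821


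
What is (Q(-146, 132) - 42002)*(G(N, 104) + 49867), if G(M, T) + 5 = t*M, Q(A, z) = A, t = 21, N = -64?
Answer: -2044936664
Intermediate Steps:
G(M, T) = -5 + 21*M
(Q(-146, 132) - 42002)*(G(N, 104) + 49867) = (-146 - 42002)*((-5 + 21*(-64)) + 49867) = -42148*((-5 - 1344) + 49867) = -42148*(-1349 + 49867) = -42148*48518 = -2044936664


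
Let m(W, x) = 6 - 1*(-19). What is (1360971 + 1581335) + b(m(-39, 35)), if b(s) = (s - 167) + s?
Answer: 2942189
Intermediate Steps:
m(W, x) = 25 (m(W, x) = 6 + 19 = 25)
b(s) = -167 + 2*s (b(s) = (-167 + s) + s = -167 + 2*s)
(1360971 + 1581335) + b(m(-39, 35)) = (1360971 + 1581335) + (-167 + 2*25) = 2942306 + (-167 + 50) = 2942306 - 117 = 2942189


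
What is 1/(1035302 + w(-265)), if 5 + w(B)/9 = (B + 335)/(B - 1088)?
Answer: 451/466900697 ≈ 9.6594e-7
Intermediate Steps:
w(B) = -45 + 9*(335 + B)/(-1088 + B) (w(B) = -45 + 9*((B + 335)/(B - 1088)) = -45 + 9*((335 + B)/(-1088 + B)) = -45 + 9*(335 + B)/(-1088 + B))
1/(1035302 + w(-265)) = 1/(1035302 + 9*(5775 - 4*(-265))/(-1088 - 265)) = 1/(1035302 + 9*(5775 + 1060)/(-1353)) = 1/(1035302 + 9*(-1/1353)*6835) = 1/(1035302 - 20505/451) = 1/(466900697/451) = 451/466900697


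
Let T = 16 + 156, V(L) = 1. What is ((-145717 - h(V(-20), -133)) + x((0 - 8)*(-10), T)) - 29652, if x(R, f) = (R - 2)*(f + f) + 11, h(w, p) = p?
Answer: -148393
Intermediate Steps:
T = 172
x(R, f) = 11 + 2*f*(-2 + R) (x(R, f) = (-2 + R)*(2*f) + 11 = 2*f*(-2 + R) + 11 = 11 + 2*f*(-2 + R))
((-145717 - h(V(-20), -133)) + x((0 - 8)*(-10), T)) - 29652 = ((-145717 - 1*(-133)) + (11 - 4*172 + 2*((0 - 8)*(-10))*172)) - 29652 = ((-145717 + 133) + (11 - 688 + 2*(-8*(-10))*172)) - 29652 = (-145584 + (11 - 688 + 2*80*172)) - 29652 = (-145584 + (11 - 688 + 27520)) - 29652 = (-145584 + 26843) - 29652 = -118741 - 29652 = -148393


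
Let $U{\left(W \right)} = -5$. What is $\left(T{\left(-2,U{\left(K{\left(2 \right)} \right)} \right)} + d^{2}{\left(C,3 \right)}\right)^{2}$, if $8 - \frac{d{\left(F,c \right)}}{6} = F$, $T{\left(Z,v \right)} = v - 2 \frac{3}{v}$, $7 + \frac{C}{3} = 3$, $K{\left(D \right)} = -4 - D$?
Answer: $\frac{5181264361}{25} \approx 2.0725 \cdot 10^{8}$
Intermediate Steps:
$C = -12$ ($C = -21 + 3 \cdot 3 = -21 + 9 = -12$)
$T{\left(Z,v \right)} = v - \frac{6}{v}$
$d{\left(F,c \right)} = 48 - 6 F$
$\left(T{\left(-2,U{\left(K{\left(2 \right)} \right)} \right)} + d^{2}{\left(C,3 \right)}\right)^{2} = \left(\left(-5 - \frac{6}{-5}\right) + \left(48 - -72\right)^{2}\right)^{2} = \left(\left(-5 - - \frac{6}{5}\right) + \left(48 + 72\right)^{2}\right)^{2} = \left(\left(-5 + \frac{6}{5}\right) + 120^{2}\right)^{2} = \left(- \frac{19}{5} + 14400\right)^{2} = \left(\frac{71981}{5}\right)^{2} = \frac{5181264361}{25}$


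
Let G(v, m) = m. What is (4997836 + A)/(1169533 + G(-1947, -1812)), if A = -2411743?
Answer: 2586093/1167721 ≈ 2.2146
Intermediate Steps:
(4997836 + A)/(1169533 + G(-1947, -1812)) = (4997836 - 2411743)/(1169533 - 1812) = 2586093/1167721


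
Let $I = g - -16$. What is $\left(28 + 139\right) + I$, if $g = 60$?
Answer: $243$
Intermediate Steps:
$I = 76$ ($I = 60 - -16 = 60 + 16 = 76$)
$\left(28 + 139\right) + I = \left(28 + 139\right) + 76 = 167 + 76 = 243$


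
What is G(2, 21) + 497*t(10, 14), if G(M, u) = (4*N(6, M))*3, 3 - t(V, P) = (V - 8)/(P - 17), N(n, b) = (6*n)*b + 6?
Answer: 8275/3 ≈ 2758.3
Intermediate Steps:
N(n, b) = 6 + 6*b*n (N(n, b) = 6*b*n + 6 = 6 + 6*b*n)
t(V, P) = 3 - (-8 + V)/(-17 + P) (t(V, P) = 3 - (V - 8)/(P - 17) = 3 - (-8 + V)/(-17 + P))
G(M, u) = 72 + 432*M (G(M, u) = (4*(6 + 6*M*6))*3 = (4*(6 + 36*M))*3 = (24 + 144*M)*3 = 72 + 432*M)
G(2, 21) + 497*t(10, 14) = (72 + 432*2) + 497*((-43 - 1*10 + 3*14)/(-17 + 14)) = (72 + 864) + 497*((-43 - 10 + 42)/(-3)) = 936 + 497*(-1/3*(-11)) = 936 + 497*(11/3) = 936 + 5467/3 = 8275/3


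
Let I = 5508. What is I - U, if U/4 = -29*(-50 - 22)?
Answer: -2844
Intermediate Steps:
U = 8352 (U = 4*(-29*(-50 - 22)) = 4*(-29*(-72)) = 4*2088 = 8352)
I - U = 5508 - 1*8352 = 5508 - 8352 = -2844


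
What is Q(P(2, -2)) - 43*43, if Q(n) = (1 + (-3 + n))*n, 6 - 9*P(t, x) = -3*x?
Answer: -1849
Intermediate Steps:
P(t, x) = 2/3 + x/3 (P(t, x) = 2/3 - (-1)*x/3 = 2/3 + x/3)
Q(n) = n*(-2 + n) (Q(n) = (-2 + n)*n = n*(-2 + n))
Q(P(2, -2)) - 43*43 = (2/3 + (1/3)*(-2))*(-2 + (2/3 + (1/3)*(-2))) - 43*43 = (2/3 - 2/3)*(-2 + (2/3 - 2/3)) - 1849 = 0*(-2 + 0) - 1849 = 0*(-2) - 1849 = 0 - 1849 = -1849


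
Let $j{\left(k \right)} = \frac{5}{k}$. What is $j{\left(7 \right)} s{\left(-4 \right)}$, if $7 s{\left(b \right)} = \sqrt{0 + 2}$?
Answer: $\frac{5 \sqrt{2}}{49} \approx 0.14431$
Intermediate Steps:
$s{\left(b \right)} = \frac{\sqrt{2}}{7}$ ($s{\left(b \right)} = \frac{\sqrt{0 + 2}}{7} = \frac{\sqrt{2}}{7}$)
$j{\left(7 \right)} s{\left(-4 \right)} = \frac{5}{7} \frac{\sqrt{2}}{7} = 5 \cdot \frac{1}{7} \frac{\sqrt{2}}{7} = \frac{5 \frac{\sqrt{2}}{7}}{7} = \frac{5 \sqrt{2}}{49}$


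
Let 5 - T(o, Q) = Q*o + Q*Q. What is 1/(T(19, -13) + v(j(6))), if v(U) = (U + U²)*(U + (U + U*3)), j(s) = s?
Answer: 1/1343 ≈ 0.00074460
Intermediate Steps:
T(o, Q) = 5 - Q² - Q*o (T(o, Q) = 5 - (Q*o + Q*Q) = 5 - (Q*o + Q²) = 5 - (Q² + Q*o) = 5 + (-Q² - Q*o) = 5 - Q² - Q*o)
v(U) = 5*U*(U + U²) (v(U) = (U + U²)*(U + (U + 3*U)) = (U + U²)*(U + 4*U) = (U + U²)*(5*U) = 5*U*(U + U²))
1/(T(19, -13) + v(j(6))) = 1/((5 - 1*(-13)² - 1*(-13)*19) + 5*6²*(1 + 6)) = 1/((5 - 1*169 + 247) + 5*36*7) = 1/((5 - 169 + 247) + 1260) = 1/(83 + 1260) = 1/1343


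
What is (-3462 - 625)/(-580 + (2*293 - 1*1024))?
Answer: 4087/1018 ≈ 4.0147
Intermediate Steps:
(-3462 - 625)/(-580 + (2*293 - 1*1024)) = -4087/(-580 + (586 - 1024)) = -4087/(-580 - 438) = -4087/(-1018) = -4087*(-1/1018) = 4087/1018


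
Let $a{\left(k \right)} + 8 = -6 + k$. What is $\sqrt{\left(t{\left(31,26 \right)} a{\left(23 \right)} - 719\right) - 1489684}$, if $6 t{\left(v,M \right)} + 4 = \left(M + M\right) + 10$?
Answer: $2 i \sqrt{372579} \approx 1220.8 i$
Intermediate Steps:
$a{\left(k \right)} = -14 + k$ ($a{\left(k \right)} = -8 + \left(-6 + k\right) = -14 + k$)
$t{\left(v,M \right)} = 1 + \frac{M}{3}$ ($t{\left(v,M \right)} = - \frac{2}{3} + \frac{\left(M + M\right) + 10}{6} = - \frac{2}{3} + \frac{2 M + 10}{6} = - \frac{2}{3} + \frac{10 + 2 M}{6} = - \frac{2}{3} + \left(\frac{5}{3} + \frac{M}{3}\right) = 1 + \frac{M}{3}$)
$\sqrt{\left(t{\left(31,26 \right)} a{\left(23 \right)} - 719\right) - 1489684} = \sqrt{\left(\left(1 + \frac{1}{3} \cdot 26\right) \left(-14 + 23\right) - 719\right) - 1489684} = \sqrt{\left(\left(1 + \frac{26}{3}\right) 9 - 719\right) - 1489684} = \sqrt{\left(\frac{29}{3} \cdot 9 - 719\right) - 1489684} = \sqrt{\left(87 - 719\right) - 1489684} = \sqrt{-632 - 1489684} = \sqrt{-1490316} = 2 i \sqrt{372579}$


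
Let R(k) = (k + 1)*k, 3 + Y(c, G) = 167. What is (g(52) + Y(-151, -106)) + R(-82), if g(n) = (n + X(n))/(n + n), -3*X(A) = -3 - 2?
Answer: 2123633/312 ≈ 6806.5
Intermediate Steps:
Y(c, G) = 164 (Y(c, G) = -3 + 167 = 164)
R(k) = k*(1 + k) (R(k) = (1 + k)*k = k*(1 + k))
X(A) = 5/3 (X(A) = -(-3 - 2)/3 = -1/3*(-5) = 5/3)
g(n) = (5/3 + n)/(2*n) (g(n) = (n + 5/3)/(n + n) = (5/3 + n)/((2*n)) = (5/3 + n)*(1/(2*n)) = (5/3 + n)/(2*n))
(g(52) + Y(-151, -106)) + R(-82) = ((1/6)*(5 + 3*52)/52 + 164) - 82*(1 - 82) = ((1/6)*(1/52)*(5 + 156) + 164) - 82*(-81) = ((1/6)*(1/52)*161 + 164) + 6642 = (161/312 + 164) + 6642 = 51329/312 + 6642 = 2123633/312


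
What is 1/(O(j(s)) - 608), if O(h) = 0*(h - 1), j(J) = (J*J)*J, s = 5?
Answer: -1/608 ≈ -0.0016447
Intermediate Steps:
j(J) = J**3 (j(J) = J**2*J = J**3)
O(h) = 0 (O(h) = 0*(-1 + h) = 0)
1/(O(j(s)) - 608) = 1/(0 - 608) = 1/(-608) = -1/608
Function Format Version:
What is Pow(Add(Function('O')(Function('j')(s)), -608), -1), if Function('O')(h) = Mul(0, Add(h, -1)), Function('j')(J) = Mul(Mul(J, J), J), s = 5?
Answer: Rational(-1, 608) ≈ -0.0016447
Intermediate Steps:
Function('j')(J) = Pow(J, 3) (Function('j')(J) = Mul(Pow(J, 2), J) = Pow(J, 3))
Function('O')(h) = 0 (Function('O')(h) = Mul(0, Add(-1, h)) = 0)
Pow(Add(Function('O')(Function('j')(s)), -608), -1) = Pow(Add(0, -608), -1) = Pow(-608, -1) = Rational(-1, 608)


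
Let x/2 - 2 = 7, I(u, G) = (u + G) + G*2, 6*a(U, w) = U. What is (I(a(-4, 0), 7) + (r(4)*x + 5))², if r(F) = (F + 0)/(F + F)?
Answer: 10609/9 ≈ 1178.8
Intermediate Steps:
a(U, w) = U/6
I(u, G) = u + 3*G (I(u, G) = (G + u) + 2*G = u + 3*G)
x = 18 (x = 4 + 2*7 = 4 + 14 = 18)
r(F) = ½ (r(F) = F/((2*F)) = F*(1/(2*F)) = ½)
(I(a(-4, 0), 7) + (r(4)*x + 5))² = (((⅙)*(-4) + 3*7) + ((½)*18 + 5))² = ((-⅔ + 21) + (9 + 5))² = (61/3 + 14)² = (103/3)² = 10609/9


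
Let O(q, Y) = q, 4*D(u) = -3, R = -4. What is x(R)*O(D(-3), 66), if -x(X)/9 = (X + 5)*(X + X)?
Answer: -54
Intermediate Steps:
D(u) = -¾ (D(u) = (¼)*(-3) = -¾)
x(X) = -18*X*(5 + X) (x(X) = -9*(X + 5)*(X + X) = -9*(5 + X)*2*X = -18*X*(5 + X))
x(R)*O(D(-3), 66) = -18*(-4)*(5 - 4)*(-¾) = -18*(-4)*1*(-¾) = 72*(-¾) = -54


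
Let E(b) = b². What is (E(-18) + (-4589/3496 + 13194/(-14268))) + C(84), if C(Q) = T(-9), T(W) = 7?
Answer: 1366582091/4156744 ≈ 328.76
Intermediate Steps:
C(Q) = 7
(E(-18) + (-4589/3496 + 13194/(-14268))) + C(84) = ((-18)² + (-4589/3496 + 13194/(-14268))) + 7 = (324 + (-4589*1/3496 + 13194*(-1/14268))) + 7 = (324 + (-4589/3496 - 2199/2378)) + 7 = (324 - 9300173/4156744) + 7 = 1337484883/4156744 + 7 = 1366582091/4156744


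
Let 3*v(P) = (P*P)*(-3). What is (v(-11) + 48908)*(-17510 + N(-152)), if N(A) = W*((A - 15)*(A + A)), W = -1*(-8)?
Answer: 18960286958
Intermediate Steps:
W = 8
N(A) = 16*A*(-15 + A) (N(A) = 8*((A - 15)*(A + A)) = 8*((-15 + A)*(2*A)) = 8*(2*A*(-15 + A)) = 16*A*(-15 + A))
v(P) = -P² (v(P) = ((P*P)*(-3))/3 = (P²*(-3))/3 = (-3*P²)/3 = -P²)
(v(-11) + 48908)*(-17510 + N(-152)) = (-1*(-11)² + 48908)*(-17510 + 16*(-152)*(-15 - 152)) = (-1*121 + 48908)*(-17510 + 16*(-152)*(-167)) = (-121 + 48908)*(-17510 + 406144) = 48787*388634 = 18960286958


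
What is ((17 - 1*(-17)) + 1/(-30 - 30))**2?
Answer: 4157521/3600 ≈ 1154.9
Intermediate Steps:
((17 - 1*(-17)) + 1/(-30 - 30))**2 = ((17 + 17) + 1/(-60))**2 = (34 - 1/60)**2 = (2039/60)**2 = 4157521/3600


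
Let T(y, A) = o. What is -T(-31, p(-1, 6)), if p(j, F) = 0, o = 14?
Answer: -14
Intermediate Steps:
T(y, A) = 14
-T(-31, p(-1, 6)) = -1*14 = -14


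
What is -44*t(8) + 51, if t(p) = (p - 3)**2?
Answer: -1049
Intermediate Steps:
t(p) = (-3 + p)**2
-44*t(8) + 51 = -44*(-3 + 8)**2 + 51 = -44*5**2 + 51 = -44*25 + 51 = -1100 + 51 = -1049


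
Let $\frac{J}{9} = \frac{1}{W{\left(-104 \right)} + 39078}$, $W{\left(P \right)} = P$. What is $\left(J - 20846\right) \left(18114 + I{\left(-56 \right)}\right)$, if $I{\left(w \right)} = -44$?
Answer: $- \frac{564654136525}{1499} \approx -3.7669 \cdot 10^{8}$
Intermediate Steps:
$J = \frac{9}{38974}$ ($J = \frac{9}{-104 + 39078} = \frac{9}{38974} \approx 0.00023092$)
$\left(J - 20846\right) \left(18114 + I{\left(-56 \right)}\right) = \left(\frac{9}{38974} - 20846\right) \left(18114 - 44\right) = \left(- \frac{812451995}{38974}\right) 18070 = - \frac{564654136525}{1499}$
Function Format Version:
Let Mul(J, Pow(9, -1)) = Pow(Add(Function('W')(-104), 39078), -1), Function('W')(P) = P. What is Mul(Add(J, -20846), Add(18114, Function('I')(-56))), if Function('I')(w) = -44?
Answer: Rational(-564654136525, 1499) ≈ -3.7669e+8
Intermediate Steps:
J = Rational(9, 38974) (J = Mul(9, Pow(Add(-104, 39078), -1)) = Mul(9, Pow(38974, -1)) = Mul(9, Rational(1, 38974)) = Rational(9, 38974) ≈ 0.00023092)
Mul(Add(J, -20846), Add(18114, Function('I')(-56))) = Mul(Add(Rational(9, 38974), -20846), Add(18114, -44)) = Mul(Rational(-812451995, 38974), 18070) = Rational(-564654136525, 1499)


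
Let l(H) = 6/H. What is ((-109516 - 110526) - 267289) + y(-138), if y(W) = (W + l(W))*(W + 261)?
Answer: -11599138/23 ≈ -5.0431e+5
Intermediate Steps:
y(W) = (261 + W)*(W + 6/W) (y(W) = (W + 6/W)*(W + 261) = (W + 6/W)*(261 + W) = (261 + W)*(W + 6/W))
((-109516 - 110526) - 267289) + y(-138) = ((-109516 - 110526) - 267289) + (6 + (-138)**2 + 261*(-138) + 1566/(-138)) = (-220042 - 267289) + (6 + 19044 - 36018 + 1566*(-1/138)) = -487331 + (6 + 19044 - 36018 - 261/23) = -487331 - 390525/23 = -11599138/23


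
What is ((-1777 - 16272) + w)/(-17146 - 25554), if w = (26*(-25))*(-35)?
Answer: -4701/42700 ≈ -0.11009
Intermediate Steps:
w = 22750 (w = -650*(-35) = 22750)
((-1777 - 16272) + w)/(-17146 - 25554) = ((-1777 - 16272) + 22750)/(-17146 - 25554) = (-18049 + 22750)/(-42700) = 4701*(-1/42700) = -4701/42700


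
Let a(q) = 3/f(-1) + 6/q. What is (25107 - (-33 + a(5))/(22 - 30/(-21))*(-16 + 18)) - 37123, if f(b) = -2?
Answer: -9850789/820 ≈ -12013.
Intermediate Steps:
a(q) = -3/2 + 6/q (a(q) = 3/(-2) + 6/q = 3*(-½) + 6/q = -3/2 + 6/q)
(25107 - (-33 + a(5))/(22 - 30/(-21))*(-16 + 18)) - 37123 = (25107 - (-33 + (-3/2 + 6/5))/(22 - 30/(-21))*(-16 + 18)) - 37123 = (25107 - (-33 + (-3/2 + 6*(⅕)))/(22 - 30*(-1/21))*2) - 37123 = (25107 - (-33 + (-3/2 + 6/5))/(22 + 10/7)*2) - 37123 = (25107 - (-33 - 3/10)/(164/7)*2) - 37123 = (25107 - (-333/10*7/164)*2) - 37123 = (25107 - (-2331)*2/1640) - 37123 = (25107 - 1*(-2331/820)) - 37123 = (25107 + 2331/820) - 37123 = 20590071/820 - 37123 = -9850789/820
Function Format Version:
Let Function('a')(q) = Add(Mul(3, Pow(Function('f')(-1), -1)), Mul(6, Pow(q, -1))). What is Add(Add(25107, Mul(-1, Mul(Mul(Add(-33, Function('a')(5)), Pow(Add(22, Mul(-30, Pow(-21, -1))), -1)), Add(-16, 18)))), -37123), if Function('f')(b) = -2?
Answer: Rational(-9850789, 820) ≈ -12013.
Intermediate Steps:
Function('a')(q) = Add(Rational(-3, 2), Mul(6, Pow(q, -1))) (Function('a')(q) = Add(Mul(3, Pow(-2, -1)), Mul(6, Pow(q, -1))) = Add(Mul(3, Rational(-1, 2)), Mul(6, Pow(q, -1))) = Add(Rational(-3, 2), Mul(6, Pow(q, -1))))
Add(Add(25107, Mul(-1, Mul(Mul(Add(-33, Function('a')(5)), Pow(Add(22, Mul(-30, Pow(-21, -1))), -1)), Add(-16, 18)))), -37123) = Add(Add(25107, Mul(-1, Mul(Mul(Add(-33, Add(Rational(-3, 2), Mul(6, Pow(5, -1)))), Pow(Add(22, Mul(-30, Pow(-21, -1))), -1)), Add(-16, 18)))), -37123) = Add(Add(25107, Mul(-1, Mul(Mul(Add(-33, Add(Rational(-3, 2), Mul(6, Rational(1, 5)))), Pow(Add(22, Mul(-30, Rational(-1, 21))), -1)), 2))), -37123) = Add(Add(25107, Mul(-1, Mul(Mul(Add(-33, Add(Rational(-3, 2), Rational(6, 5))), Pow(Add(22, Rational(10, 7)), -1)), 2))), -37123) = Add(Add(25107, Mul(-1, Mul(Mul(Add(-33, Rational(-3, 10)), Pow(Rational(164, 7), -1)), 2))), -37123) = Add(Add(25107, Mul(-1, Mul(Mul(Rational(-333, 10), Rational(7, 164)), 2))), -37123) = Add(Add(25107, Mul(-1, Mul(Rational(-2331, 1640), 2))), -37123) = Add(Add(25107, Mul(-1, Rational(-2331, 820))), -37123) = Add(Add(25107, Rational(2331, 820)), -37123) = Add(Rational(20590071, 820), -37123) = Rational(-9850789, 820)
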